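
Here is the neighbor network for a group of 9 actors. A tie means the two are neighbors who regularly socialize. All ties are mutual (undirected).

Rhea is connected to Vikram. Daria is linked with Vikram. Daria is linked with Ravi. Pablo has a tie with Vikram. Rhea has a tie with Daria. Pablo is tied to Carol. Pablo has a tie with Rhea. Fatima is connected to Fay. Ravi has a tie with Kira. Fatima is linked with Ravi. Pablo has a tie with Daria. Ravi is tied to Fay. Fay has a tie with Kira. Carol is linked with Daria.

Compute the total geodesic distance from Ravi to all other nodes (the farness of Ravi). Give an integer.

Distances from Ravi: Carol:2, Daria:1, Fatima:1, Fay:1, Kira:1, Pablo:2, Rhea:2, Vikram:2.
Sum = 2 + 1 + 1 + 1 + 1 + 2 + 2 + 2 = 12.

12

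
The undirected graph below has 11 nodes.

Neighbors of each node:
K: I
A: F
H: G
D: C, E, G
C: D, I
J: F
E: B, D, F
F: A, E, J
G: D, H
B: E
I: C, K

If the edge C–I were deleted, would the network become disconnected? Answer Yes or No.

Yes

Without the C–I edge there is no alternate route between C and I, so the network disconnects. It is a bridge.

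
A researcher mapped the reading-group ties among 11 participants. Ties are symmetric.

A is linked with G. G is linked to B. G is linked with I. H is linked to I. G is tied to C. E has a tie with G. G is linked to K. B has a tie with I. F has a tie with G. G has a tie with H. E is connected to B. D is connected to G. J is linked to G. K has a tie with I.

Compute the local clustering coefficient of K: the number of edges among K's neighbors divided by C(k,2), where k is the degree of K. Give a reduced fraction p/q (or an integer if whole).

K's neighbors: G and I (k = 2).
Possible neighbor pairs: C(2,2) = 1. Edges among them: G–I → e = 1.
Clustering(K) = 1/1.

1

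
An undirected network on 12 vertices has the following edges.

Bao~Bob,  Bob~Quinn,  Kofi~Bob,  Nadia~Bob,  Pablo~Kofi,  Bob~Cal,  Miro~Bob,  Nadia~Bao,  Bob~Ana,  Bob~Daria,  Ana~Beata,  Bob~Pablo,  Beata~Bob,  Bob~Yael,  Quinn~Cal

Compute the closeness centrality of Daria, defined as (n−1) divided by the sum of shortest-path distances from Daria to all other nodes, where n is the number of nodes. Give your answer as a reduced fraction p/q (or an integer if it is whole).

Distances from Daria: Ana:2, Bao:2, Beata:2, Bob:1, Cal:2, Kofi:2, Miro:2, Nadia:2, Pablo:2, Quinn:2, Yael:2. Sum = 21.
n = 12, so closeness = 11/21.

11/21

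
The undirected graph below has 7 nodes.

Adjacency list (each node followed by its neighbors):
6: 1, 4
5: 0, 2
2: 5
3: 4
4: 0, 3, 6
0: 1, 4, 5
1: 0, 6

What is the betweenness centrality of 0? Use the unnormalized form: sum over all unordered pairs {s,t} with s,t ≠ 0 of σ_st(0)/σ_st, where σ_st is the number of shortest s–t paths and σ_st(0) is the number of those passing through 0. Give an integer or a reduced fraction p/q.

Pairs whose geodesics pass through 0 — 1–2: 1; 1–4: 1/2; 1–3: 1/2; 1–5: 1; 2–4: 1; 2–3: 1; 2–6: 2/2; 4–5: 1; 3–5: 1; 6–5: 2/2.
All other pairs contribute 0.
Summing the contributions gives betweenness(0) = 9.

9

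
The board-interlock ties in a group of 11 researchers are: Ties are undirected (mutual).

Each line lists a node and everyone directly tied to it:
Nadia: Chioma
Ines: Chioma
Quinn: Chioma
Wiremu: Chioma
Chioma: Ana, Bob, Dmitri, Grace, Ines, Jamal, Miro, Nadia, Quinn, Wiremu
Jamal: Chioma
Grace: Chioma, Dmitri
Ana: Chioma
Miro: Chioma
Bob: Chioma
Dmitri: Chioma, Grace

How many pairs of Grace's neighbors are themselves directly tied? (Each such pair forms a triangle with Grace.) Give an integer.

1

Grace's neighbors: Chioma and Dmitri.
Neighbor pairs that are themselves tied: Grace–Chioma–Dmitri. Each forms one triangle with Grace, for 1 in total.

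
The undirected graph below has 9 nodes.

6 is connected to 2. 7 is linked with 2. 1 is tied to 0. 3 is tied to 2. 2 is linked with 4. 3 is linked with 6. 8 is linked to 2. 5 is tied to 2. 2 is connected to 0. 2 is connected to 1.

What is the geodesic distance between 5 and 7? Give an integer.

One shortest route is 5 – 2 – 7, which uses 2 edges, and 5 and 7 are not directly tied, so nothing shorter exists. So d(5,7) = 2.

2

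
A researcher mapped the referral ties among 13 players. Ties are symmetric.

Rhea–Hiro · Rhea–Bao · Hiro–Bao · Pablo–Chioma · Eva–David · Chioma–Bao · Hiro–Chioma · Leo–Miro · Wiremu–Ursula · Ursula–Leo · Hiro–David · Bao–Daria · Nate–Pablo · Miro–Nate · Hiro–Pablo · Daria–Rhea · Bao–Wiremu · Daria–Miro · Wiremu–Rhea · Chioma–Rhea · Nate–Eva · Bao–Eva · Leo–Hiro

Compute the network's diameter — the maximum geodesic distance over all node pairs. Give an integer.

3

Eccentricity of each node (its greatest distance to any other): Bao:2, Chioma:3, Daria:3, David:3, Eva:3, Hiro:2, Leo:3, Miro:3, Nate:3, Pablo:3, Rhea:3, Ursula:3, Wiremu:3.
The maximum eccentricity is 3, realized for instance by the pair Pablo–Wiremu via Pablo – Hiro – Rhea – Wiremu. So the diameter is 3.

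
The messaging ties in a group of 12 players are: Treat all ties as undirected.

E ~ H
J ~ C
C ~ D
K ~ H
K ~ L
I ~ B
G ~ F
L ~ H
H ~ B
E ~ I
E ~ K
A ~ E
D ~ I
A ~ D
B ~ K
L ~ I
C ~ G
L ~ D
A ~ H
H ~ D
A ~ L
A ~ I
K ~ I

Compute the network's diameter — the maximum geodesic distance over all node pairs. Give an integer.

5

Eccentricity of each node (its greatest distance to any other): A:4, B:5, C:3, D:3, E:5, F:5, G:4, H:4, I:4, J:4, K:5, L:4.
The maximum eccentricity is 5, realized for instance by the pair K–F via K – L – D – C – G – F. So the diameter is 5.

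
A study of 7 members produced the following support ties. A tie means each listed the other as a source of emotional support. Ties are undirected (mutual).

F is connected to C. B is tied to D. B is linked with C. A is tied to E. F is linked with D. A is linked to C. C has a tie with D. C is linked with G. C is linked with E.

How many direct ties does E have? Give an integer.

2

E is directly tied to A and C. That is 2 neighbors, so the degree of E is 2.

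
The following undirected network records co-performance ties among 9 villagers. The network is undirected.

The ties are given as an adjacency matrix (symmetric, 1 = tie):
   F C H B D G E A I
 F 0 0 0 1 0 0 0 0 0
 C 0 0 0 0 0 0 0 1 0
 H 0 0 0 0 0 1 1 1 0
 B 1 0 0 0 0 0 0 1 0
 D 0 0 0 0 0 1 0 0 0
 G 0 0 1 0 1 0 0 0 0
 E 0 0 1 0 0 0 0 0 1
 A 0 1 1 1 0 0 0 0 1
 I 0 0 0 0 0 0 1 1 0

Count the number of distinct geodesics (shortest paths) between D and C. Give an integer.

1

The shortest distance is 4, and the only length-4 path is D–G–H–A–C. So there is exactly 1 shortest path.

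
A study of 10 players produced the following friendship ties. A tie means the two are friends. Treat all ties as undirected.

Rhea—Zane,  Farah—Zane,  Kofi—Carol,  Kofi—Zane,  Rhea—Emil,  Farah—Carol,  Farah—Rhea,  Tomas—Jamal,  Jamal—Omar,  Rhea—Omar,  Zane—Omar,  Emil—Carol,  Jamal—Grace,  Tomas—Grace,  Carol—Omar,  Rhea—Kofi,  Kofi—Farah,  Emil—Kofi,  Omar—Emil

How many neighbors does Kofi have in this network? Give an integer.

Kofi is directly tied to Carol, Emil, Farah, Rhea, and Zane. That is 5 neighbors, so the degree of Kofi is 5.

5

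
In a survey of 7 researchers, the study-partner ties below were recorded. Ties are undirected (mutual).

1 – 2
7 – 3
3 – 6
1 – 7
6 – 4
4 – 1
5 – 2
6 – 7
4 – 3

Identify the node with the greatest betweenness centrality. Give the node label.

Unnormalized betweenness of each node: 1:25/3, 2:5, 3:1/3, 4:3, 5:0, 6:1/3, 7:3.
1 has the largest value, 25/3, making it the main broker — the node through which the most shortest paths run.

1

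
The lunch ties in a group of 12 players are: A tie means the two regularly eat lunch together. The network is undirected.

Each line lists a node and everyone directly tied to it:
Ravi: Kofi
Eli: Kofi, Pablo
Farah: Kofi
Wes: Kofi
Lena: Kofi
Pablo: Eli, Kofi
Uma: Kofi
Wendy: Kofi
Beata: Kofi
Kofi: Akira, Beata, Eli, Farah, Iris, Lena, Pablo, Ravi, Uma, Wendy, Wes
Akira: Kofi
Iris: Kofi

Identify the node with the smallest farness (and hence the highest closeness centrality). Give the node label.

Farness (sum of distances to all others) for each node — Akira:21, Beata:21, Eli:20, Farah:21, Iris:21, Kofi:11, Lena:21, Pablo:20, Ravi:21, Uma:21, Wendy:21, Wes:21.
The smallest farness is 11, for Kofi, so Kofi has the highest closeness.

Kofi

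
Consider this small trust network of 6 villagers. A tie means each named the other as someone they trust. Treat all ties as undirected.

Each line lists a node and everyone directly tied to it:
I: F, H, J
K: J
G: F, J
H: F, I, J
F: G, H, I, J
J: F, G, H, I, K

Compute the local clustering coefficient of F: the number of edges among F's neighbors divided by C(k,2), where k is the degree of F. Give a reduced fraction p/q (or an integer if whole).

2/3

F's neighbors: G, H, I, and J (k = 4).
Possible neighbor pairs: C(4,2) = 6. Edges among them: G–J, H–I, H–J, I–J → e = 4.
Clustering(F) = 4/6 = 2/3.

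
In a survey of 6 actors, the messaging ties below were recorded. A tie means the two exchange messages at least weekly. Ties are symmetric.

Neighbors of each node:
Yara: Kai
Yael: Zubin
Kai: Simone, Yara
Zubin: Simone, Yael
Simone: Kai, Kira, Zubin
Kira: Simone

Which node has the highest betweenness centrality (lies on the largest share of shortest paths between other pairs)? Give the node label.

Unnormalized betweenness of each node: Kai:4, Kira:0, Simone:8, Yael:0, Yara:0, Zubin:4.
Simone has the largest value, 8, making it the main broker — the node through which the most shortest paths run.

Simone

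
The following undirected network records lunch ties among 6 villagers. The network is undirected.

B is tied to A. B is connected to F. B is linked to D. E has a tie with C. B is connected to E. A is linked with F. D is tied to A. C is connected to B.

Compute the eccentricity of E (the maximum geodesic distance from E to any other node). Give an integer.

2

Distances from E: A:2, B:1, C:1, D:2, F:2.
The largest is 2 (to D, F, and A), so the eccentricity of E is 2.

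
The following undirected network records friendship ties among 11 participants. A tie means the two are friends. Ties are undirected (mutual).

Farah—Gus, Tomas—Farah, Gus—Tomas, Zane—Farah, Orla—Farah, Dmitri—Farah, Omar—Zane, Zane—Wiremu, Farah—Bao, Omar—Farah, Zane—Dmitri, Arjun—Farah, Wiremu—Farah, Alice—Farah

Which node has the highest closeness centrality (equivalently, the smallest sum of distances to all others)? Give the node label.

Farah

Farness (sum of distances to all others) for each node — Alice:19, Arjun:19, Bao:19, Dmitri:18, Farah:10, Gus:18, Omar:18, Orla:19, Tomas:18, Wiremu:18, Zane:16.
The smallest farness is 10, for Farah, so Farah has the highest closeness.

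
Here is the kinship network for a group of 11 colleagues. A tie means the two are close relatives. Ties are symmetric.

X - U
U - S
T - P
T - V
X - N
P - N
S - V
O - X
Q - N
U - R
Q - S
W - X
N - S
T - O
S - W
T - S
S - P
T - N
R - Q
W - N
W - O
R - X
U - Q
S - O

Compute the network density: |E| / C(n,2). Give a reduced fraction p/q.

There are 24 edges and 11 nodes, so the maximum possible is C(11,2) = 55.
Density = 24/55.

24/55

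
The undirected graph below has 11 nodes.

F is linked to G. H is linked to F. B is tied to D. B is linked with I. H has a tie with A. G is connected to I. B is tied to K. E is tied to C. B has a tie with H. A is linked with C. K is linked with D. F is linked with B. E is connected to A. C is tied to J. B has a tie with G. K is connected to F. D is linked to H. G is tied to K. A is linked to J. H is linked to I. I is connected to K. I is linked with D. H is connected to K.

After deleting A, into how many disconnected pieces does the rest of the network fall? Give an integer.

Without A, the remaining ties split the others into: {C, E, J}; {B, D, F, G, H, I, K}.
That's 2 separate components.

2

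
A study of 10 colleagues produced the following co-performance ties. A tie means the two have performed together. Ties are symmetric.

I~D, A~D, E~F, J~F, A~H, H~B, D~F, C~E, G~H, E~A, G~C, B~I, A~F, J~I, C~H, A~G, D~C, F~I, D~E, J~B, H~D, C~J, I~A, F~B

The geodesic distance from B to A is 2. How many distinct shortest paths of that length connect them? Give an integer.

The shortest distance is 2. The length-2 paths are: B–I–A; B–F–A; B–H–A.
That gives 3 distinct shortest paths.

3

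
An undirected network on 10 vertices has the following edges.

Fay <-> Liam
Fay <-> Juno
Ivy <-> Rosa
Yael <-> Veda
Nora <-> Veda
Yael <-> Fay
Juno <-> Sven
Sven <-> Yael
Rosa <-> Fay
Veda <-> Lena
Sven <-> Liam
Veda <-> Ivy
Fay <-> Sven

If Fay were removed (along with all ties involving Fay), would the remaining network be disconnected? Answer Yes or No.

Even without Fay, every remaining node can still reach every other (the residual graph is connected), so Fay is not a cut vertex.

No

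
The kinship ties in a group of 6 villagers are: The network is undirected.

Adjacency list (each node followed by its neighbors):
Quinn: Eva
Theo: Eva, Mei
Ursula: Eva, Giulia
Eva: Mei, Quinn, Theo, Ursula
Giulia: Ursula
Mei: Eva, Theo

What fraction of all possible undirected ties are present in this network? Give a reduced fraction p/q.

There are 6 edges and 6 nodes, so the maximum possible is C(6,2) = 15.
Density = 6/15 = 2/5.

2/5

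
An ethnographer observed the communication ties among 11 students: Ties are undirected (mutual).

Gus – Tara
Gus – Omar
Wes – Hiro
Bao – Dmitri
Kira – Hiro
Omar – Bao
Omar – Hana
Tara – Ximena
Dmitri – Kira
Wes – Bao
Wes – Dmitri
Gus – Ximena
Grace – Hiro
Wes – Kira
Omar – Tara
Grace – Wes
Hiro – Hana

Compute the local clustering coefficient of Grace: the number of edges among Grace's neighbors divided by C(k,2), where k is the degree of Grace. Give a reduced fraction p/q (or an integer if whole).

Grace's neighbors: Hiro and Wes (k = 2).
Possible neighbor pairs: C(2,2) = 1. Edges among them: Hiro–Wes → e = 1.
Clustering(Grace) = 1/1.

1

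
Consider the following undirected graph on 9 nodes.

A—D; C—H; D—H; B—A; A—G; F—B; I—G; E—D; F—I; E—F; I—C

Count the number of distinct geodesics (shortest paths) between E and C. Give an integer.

2

The shortest distance is 3. The length-3 paths are: E–F–I–C; E–D–H–C.
That gives 2 distinct shortest paths.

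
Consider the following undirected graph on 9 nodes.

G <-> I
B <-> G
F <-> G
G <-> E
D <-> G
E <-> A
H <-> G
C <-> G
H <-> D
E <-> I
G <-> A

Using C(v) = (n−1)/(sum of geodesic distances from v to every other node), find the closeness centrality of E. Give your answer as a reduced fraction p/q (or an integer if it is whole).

Distances from E: A:1, B:2, C:2, D:2, F:2, G:1, H:2, I:1. Sum = 13.
n = 9, so closeness = 8/13.

8/13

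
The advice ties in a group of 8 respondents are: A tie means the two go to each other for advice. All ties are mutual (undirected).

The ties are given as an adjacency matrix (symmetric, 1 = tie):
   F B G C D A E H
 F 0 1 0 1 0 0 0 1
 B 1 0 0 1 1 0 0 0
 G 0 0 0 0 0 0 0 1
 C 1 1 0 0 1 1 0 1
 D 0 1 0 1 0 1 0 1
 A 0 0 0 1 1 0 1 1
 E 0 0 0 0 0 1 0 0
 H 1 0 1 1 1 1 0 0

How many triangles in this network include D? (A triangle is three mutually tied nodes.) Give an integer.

D's neighbors: A, B, C, and H.
Neighbor pairs that are themselves tied: D–A–C; D–A–H; D–B–C; D–C–H. Each forms one triangle with D, for 4 in total.

4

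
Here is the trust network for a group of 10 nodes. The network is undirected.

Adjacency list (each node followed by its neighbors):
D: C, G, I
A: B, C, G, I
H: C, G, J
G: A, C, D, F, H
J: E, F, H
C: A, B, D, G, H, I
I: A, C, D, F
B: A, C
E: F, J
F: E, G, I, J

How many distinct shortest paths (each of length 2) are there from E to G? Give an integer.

1

The shortest distance is 2, and the only length-2 path is E–F–G. So there is exactly 1 shortest path.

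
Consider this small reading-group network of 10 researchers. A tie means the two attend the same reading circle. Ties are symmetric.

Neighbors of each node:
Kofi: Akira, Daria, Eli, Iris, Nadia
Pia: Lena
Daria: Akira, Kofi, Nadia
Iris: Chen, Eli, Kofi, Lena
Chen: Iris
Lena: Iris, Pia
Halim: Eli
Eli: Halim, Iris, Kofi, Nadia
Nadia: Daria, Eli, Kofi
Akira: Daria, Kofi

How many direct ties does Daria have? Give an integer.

Daria is directly tied to Akira, Kofi, and Nadia. That is 3 neighbors, so the degree of Daria is 3.

3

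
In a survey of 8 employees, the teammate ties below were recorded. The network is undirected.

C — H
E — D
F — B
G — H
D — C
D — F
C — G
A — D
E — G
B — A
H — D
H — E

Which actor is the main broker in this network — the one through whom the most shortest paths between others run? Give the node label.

D

Unnormalized betweenness of each node: A:5/2, B:1/2, C:4/3, D:77/6, E:4/3, F:5/2, G:1/3, H:5/3.
D has the largest value, 77/6, making it the main broker — the node through which the most shortest paths run.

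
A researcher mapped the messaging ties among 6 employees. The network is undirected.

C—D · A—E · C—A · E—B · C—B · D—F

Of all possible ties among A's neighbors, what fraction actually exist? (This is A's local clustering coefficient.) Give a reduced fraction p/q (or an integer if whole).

A's neighbors: C and E (k = 2).
Possible neighbor pairs: C(2,2) = 1. Edges among them: none → e = 0.
Clustering(A) = 0/1.

0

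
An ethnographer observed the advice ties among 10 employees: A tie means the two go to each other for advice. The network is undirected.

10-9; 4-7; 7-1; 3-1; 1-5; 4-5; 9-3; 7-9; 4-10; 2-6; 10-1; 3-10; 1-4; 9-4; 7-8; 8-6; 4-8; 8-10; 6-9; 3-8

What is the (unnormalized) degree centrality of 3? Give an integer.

4

3 is directly tied to 1, 8, 9, and 10. That is 4 neighbors, so the degree of 3 is 4.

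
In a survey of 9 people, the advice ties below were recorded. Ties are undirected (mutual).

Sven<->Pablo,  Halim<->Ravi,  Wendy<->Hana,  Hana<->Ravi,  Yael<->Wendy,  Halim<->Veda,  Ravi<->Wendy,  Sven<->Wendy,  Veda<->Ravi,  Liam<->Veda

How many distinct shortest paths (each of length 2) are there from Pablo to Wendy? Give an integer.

1

The shortest distance is 2, and the only length-2 path is Pablo–Sven–Wendy. So there is exactly 1 shortest path.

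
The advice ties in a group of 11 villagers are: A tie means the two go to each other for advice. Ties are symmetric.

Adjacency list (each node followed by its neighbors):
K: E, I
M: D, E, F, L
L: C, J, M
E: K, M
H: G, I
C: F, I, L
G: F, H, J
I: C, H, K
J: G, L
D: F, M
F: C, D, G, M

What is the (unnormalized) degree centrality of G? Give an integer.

3

G is directly tied to F, H, and J. That is 3 neighbors, so the degree of G is 3.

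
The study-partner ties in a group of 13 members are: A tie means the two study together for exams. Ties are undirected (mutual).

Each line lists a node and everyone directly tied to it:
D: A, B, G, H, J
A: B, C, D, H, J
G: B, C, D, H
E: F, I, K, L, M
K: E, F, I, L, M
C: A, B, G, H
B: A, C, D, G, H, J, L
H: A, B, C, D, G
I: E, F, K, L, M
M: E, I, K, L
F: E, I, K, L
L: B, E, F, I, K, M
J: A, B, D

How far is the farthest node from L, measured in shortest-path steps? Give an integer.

2

Distances from L: A:2, B:1, C:2, D:2, E:1, F:1, G:2, H:2, I:1, J:2, K:1, M:1.
The largest is 2 (to J, A, G, D, H, and C), so the eccentricity of L is 2.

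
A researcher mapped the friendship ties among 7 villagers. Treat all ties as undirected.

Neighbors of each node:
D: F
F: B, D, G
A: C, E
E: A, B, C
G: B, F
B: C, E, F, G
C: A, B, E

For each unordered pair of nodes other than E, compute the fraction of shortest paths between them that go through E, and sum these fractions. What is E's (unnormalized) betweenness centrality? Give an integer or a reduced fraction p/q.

2

Pairs whose geodesics pass through E — A–B: 1/2; A–D: 1/2; A–G: 1/2; A–F: 1/2.
All other pairs contribute 0.
Summing the contributions gives betweenness(E) = 2.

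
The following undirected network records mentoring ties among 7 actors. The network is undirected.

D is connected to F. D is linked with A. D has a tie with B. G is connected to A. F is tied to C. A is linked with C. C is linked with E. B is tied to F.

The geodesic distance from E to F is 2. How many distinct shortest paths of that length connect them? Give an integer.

The shortest distance is 2, and the only length-2 path is E–C–F. So there is exactly 1 shortest path.

1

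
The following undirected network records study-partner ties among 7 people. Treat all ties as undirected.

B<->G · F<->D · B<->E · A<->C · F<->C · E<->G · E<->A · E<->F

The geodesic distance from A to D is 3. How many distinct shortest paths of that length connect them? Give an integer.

The shortest distance is 3. The length-3 paths are: A–C–F–D; A–E–F–D.
That gives 2 distinct shortest paths.

2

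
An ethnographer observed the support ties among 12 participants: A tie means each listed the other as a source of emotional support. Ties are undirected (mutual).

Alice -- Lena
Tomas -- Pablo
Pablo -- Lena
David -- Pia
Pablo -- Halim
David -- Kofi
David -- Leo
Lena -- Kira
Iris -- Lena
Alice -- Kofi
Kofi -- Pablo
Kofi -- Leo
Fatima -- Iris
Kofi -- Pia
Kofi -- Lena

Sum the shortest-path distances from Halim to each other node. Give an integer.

29

Distances from Halim: Alice:3, David:3, Fatima:4, Iris:3, Kira:3, Kofi:2, Lena:2, Leo:3, Pablo:1, Pia:3, Tomas:2.
Sum = 3 + 3 + 4 + 3 + 3 + 2 + 2 + 3 + 1 + 3 + 2 = 29.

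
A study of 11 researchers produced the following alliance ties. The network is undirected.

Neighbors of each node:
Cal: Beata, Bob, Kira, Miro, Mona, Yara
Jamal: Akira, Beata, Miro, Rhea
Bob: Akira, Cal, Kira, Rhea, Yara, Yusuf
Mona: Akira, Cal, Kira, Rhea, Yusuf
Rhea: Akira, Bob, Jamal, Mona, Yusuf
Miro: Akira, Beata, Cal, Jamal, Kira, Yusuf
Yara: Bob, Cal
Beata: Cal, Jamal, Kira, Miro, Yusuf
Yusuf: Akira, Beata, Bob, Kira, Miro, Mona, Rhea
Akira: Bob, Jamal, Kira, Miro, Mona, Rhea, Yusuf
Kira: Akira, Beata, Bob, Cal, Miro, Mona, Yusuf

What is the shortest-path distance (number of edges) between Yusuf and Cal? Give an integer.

One shortest route is Yusuf – Beata – Cal, which uses 2 edges, and Yusuf and Cal are not directly tied, so nothing shorter exists. So d(Yusuf,Cal) = 2.

2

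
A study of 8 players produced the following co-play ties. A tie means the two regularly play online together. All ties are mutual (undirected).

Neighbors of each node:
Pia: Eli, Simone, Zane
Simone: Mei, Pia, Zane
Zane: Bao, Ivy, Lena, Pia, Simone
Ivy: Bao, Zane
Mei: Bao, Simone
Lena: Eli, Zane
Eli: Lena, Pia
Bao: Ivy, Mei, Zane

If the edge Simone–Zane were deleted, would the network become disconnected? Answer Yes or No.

No

Even without that edge, Simone still reaches Zane via Simone – Pia – Zane, so the network stays connected. Not a bridge.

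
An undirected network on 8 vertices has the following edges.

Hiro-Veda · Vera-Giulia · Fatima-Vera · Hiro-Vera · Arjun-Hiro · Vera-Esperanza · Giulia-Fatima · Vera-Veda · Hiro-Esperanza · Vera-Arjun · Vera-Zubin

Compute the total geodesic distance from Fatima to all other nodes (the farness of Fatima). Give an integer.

Distances from Fatima: Arjun:2, Esperanza:2, Giulia:1, Hiro:2, Veda:2, Vera:1, Zubin:2.
Sum = 2 + 2 + 1 + 2 + 2 + 1 + 2 = 12.

12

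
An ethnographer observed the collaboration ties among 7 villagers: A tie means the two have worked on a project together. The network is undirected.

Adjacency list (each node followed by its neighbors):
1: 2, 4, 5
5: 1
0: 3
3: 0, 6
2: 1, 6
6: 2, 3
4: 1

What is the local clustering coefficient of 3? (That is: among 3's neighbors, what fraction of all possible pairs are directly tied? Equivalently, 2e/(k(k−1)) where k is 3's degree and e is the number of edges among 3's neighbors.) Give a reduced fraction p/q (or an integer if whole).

3's neighbors: 0 and 6 (k = 2).
Possible neighbor pairs: C(2,2) = 1. Edges among them: none → e = 0.
Clustering(3) = 0/1.

0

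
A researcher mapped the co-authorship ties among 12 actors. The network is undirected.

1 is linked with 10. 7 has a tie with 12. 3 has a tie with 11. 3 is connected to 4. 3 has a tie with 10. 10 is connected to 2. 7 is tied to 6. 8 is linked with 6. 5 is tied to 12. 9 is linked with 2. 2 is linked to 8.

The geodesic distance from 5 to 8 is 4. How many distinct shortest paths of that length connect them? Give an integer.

1

The shortest distance is 4, and the only length-4 path is 5–12–7–6–8. So there is exactly 1 shortest path.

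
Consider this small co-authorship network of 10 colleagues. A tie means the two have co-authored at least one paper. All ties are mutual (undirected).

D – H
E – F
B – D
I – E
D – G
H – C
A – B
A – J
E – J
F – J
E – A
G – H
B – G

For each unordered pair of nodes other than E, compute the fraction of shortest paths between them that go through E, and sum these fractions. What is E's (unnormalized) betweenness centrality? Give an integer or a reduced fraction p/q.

11

Pairs whose geodesics pass through E — G–F: 1/2; G–I: 1; B–F: 1/2; B–I: 1; H–F: 2/4; H–I: 2/2; C–F: 2/4; C–I: 2/2; D–F: 1/2; D–I: 1; A–F: 1/2; A–I: 1; F–I: 1; J–I: 1.
All other pairs contribute 0.
Summing the contributions gives betweenness(E) = 11.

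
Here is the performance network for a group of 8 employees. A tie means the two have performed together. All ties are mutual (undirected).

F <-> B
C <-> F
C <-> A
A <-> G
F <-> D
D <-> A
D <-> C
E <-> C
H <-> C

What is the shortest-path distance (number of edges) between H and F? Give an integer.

2

One shortest route is H – C – F, which uses 2 edges, and H and F are not directly tied, so nothing shorter exists. So d(H,F) = 2.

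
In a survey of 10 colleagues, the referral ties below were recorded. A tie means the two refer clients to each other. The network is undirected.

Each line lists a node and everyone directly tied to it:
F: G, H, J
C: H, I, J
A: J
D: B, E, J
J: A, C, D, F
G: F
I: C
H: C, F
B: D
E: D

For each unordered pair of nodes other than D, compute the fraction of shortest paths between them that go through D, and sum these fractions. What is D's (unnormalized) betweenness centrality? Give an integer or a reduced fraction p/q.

15

Pairs whose geodesics pass through D — B–H: 2/2; B–J: 1; B–C: 1; B–E: 1; B–G: 1; B–A: 1; B–F: 1; B–I: 1; H–E: 2/2; J–E: 1; C–E: 1; E–G: 1; E–A: 1; E–F: 1 … (+1 more pairs).
All other pairs contribute 0.
Summing the contributions gives betweenness(D) = 15.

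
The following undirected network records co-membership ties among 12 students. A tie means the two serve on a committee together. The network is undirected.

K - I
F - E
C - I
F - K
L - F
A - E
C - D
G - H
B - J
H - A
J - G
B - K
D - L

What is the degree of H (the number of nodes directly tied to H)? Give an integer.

H is directly tied to A and G. That is 2 neighbors, so the degree of H is 2.

2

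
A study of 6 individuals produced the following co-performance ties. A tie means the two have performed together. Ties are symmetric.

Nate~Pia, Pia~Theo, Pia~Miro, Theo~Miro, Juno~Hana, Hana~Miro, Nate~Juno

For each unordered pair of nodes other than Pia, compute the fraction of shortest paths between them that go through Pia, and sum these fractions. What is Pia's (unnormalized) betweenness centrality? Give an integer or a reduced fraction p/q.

5/2

Pairs whose geodesics pass through Pia — Juno–Theo: 1/2; Nate–Theo: 1; Nate–Miro: 1.
All other pairs contribute 0.
Summing the contributions gives betweenness(Pia) = 5/2.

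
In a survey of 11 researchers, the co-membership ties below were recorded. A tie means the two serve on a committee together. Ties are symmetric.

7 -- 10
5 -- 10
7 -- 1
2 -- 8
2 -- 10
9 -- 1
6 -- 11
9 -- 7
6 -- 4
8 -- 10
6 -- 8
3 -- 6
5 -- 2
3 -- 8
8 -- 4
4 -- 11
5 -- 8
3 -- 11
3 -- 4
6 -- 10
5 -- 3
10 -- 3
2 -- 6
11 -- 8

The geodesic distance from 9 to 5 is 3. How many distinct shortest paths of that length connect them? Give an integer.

The shortest distance is 3, and the only length-3 path is 9–7–10–5. So there is exactly 1 shortest path.

1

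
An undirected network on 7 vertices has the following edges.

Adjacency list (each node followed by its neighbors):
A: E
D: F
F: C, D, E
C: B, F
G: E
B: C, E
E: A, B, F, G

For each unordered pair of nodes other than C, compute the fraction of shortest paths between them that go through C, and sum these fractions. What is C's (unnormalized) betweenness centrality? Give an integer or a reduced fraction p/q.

1

Pairs whose geodesics pass through C — B–F: 1/2; B–D: 1/2.
All other pairs contribute 0.
Summing the contributions gives betweenness(C) = 1.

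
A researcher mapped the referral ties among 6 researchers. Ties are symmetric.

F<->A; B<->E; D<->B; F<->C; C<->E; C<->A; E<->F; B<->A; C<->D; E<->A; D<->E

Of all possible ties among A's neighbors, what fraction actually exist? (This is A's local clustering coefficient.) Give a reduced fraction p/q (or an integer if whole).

2/3

A's neighbors: B, C, E, and F (k = 4).
Possible neighbor pairs: C(4,2) = 6. Edges among them: B–E, C–E, C–F, E–F → e = 4.
Clustering(A) = 4/6 = 2/3.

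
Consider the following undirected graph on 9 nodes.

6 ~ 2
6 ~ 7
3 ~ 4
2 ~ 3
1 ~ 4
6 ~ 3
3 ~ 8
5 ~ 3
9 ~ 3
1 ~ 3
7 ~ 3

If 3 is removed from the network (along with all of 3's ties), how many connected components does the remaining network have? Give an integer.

5

Without 3, the remaining ties split the others into: {5}; {1, 4}; {9}; {2, 6, 7}; {8}.
That's 5 separate components.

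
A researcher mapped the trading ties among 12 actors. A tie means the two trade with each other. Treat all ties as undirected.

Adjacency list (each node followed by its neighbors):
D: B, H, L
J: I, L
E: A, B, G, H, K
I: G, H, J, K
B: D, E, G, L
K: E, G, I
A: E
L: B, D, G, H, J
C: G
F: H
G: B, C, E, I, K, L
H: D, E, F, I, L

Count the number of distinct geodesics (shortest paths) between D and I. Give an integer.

1

The shortest distance is 2, and the only length-2 path is D–H–I. So there is exactly 1 shortest path.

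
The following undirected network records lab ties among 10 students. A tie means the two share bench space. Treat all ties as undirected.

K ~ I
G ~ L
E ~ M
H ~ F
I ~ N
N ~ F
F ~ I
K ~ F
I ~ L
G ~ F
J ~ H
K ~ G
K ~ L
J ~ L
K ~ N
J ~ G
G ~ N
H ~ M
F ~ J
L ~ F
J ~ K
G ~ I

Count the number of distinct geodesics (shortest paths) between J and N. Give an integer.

The shortest distance is 2. The length-2 paths are: J–G–N; J–F–N; J–K–N.
That gives 3 distinct shortest paths.

3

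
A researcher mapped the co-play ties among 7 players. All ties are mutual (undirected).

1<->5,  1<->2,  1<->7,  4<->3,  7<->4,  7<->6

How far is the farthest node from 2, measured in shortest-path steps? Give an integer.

4

Distances from 2: 1:1, 3:4, 4:3, 5:2, 6:3, 7:2.
The largest is 4 (to 3), so the eccentricity of 2 is 4.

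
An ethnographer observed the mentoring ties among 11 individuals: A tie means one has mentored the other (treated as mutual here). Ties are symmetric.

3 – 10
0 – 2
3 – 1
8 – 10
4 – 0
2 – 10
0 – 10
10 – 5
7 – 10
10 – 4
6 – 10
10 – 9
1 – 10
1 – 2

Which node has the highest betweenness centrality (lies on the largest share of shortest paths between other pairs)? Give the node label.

10

Unnormalized betweenness of each node: 0:1/2, 1:1/2, 2:1/2, 3:0, 4:0, 5:0, 6:0, 7:0, 8:0, 9:0, 10:79/2.
10 has the largest value, 79/2, making it the main broker — the node through which the most shortest paths run.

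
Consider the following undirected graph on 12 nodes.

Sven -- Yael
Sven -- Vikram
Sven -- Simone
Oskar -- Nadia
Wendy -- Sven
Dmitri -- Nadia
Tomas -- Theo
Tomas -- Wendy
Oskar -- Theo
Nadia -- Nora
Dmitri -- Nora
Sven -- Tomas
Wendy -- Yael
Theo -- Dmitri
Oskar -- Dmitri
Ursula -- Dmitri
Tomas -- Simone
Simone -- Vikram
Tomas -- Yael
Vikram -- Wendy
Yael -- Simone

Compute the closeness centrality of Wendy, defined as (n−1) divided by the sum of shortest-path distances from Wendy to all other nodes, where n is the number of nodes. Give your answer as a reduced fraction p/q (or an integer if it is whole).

Distances from Wendy: Dmitri:3, Nadia:4, Nora:4, Oskar:3, Simone:2, Sven:1, Theo:2, Tomas:1, Ursula:4, Vikram:1, Yael:1. Sum = 26.
n = 12, so closeness = 11/26.

11/26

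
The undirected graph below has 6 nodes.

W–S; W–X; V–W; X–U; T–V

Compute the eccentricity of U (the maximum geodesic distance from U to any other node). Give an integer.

4

Distances from U: S:3, T:4, V:3, W:2, X:1.
The largest is 4 (to T), so the eccentricity of U is 4.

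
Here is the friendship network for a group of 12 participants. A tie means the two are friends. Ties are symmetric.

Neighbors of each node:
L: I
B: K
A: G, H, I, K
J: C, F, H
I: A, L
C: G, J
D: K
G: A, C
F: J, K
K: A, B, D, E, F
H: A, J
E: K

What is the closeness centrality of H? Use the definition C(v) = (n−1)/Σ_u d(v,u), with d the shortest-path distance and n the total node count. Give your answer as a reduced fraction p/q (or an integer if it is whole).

11/24

Distances from H: A:1, B:3, C:2, D:3, E:3, F:2, G:2, I:2, J:1, K:2, L:3. Sum = 24.
n = 12, so closeness = 11/24.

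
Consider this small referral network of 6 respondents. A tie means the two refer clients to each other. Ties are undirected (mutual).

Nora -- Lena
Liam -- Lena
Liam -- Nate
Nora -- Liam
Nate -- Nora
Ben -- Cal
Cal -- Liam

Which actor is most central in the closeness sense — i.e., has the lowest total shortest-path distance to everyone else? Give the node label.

Farness (sum of distances to all others) for each node — Ben:12, Cal:8, Lena:9, Liam:6, Nate:9, Nora:8.
The smallest farness is 6, for Liam, so Liam has the highest closeness.

Liam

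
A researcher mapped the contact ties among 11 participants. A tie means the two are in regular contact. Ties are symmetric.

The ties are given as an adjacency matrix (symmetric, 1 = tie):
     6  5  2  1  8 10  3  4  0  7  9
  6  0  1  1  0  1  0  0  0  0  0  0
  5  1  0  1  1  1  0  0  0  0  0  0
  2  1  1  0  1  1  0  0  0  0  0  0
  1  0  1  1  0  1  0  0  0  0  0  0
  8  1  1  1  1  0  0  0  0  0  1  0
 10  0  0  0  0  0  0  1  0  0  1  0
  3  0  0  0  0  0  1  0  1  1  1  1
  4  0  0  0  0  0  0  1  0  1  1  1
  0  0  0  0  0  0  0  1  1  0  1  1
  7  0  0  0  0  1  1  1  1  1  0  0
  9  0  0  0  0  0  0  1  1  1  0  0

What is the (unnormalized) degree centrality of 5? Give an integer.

5 is directly tied to 1, 2, 6, and 8. That is 4 neighbors, so the degree of 5 is 4.

4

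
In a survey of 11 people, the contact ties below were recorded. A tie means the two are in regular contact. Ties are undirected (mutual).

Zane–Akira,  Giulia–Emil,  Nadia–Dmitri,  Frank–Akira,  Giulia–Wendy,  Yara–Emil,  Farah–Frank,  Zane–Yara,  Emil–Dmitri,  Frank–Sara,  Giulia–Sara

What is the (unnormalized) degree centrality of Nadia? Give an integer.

1

Nadia is directly tied to Dmitri. That is 1 neighbor, so the degree of Nadia is 1.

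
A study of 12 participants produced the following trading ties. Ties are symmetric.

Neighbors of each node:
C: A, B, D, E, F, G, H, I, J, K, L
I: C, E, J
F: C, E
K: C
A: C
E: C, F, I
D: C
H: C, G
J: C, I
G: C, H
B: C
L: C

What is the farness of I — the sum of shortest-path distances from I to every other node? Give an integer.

Distances from I: A:2, B:2, C:1, D:2, E:1, F:2, G:2, H:2, J:1, K:2, L:2.
Sum = 2 + 2 + 1 + 2 + 1 + 2 + 2 + 2 + 1 + 2 + 2 = 19.

19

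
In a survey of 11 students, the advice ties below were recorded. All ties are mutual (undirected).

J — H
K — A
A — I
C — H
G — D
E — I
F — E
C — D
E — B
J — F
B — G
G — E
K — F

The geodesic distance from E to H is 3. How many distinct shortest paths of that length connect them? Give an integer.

1

The shortest distance is 3, and the only length-3 path is E–F–J–H. So there is exactly 1 shortest path.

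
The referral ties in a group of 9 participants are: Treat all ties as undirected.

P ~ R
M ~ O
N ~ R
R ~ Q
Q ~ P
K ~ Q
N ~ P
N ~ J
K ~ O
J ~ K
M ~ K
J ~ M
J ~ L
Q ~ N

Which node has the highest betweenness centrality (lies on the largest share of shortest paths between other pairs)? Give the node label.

Unnormalized betweenness of each node: J:61/6, K:23/3, L:0, M:4/3, N:6, O:0, P:0, Q:35/6, R:0.
J has the largest value, 61/6, making it the main broker — the node through which the most shortest paths run.

J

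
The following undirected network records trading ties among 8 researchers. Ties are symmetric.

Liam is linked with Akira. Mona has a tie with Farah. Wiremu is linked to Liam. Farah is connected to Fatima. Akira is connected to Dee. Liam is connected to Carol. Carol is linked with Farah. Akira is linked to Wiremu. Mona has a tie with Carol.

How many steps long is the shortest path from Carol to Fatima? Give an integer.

One shortest route is Carol – Farah – Fatima, which uses 2 edges, and Carol and Fatima are not directly tied, so nothing shorter exists. So d(Carol,Fatima) = 2.

2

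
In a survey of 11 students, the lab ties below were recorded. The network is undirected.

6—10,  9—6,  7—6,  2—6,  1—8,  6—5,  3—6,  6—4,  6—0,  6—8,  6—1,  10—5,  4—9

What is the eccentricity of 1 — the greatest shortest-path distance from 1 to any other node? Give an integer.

Distances from 1: 0:2, 2:2, 3:2, 4:2, 5:2, 6:1, 7:2, 8:1, 9:2, 10:2.
The largest is 2 (to 10, 5, 9, 3, 2, 0, 7, and 4), so the eccentricity of 1 is 2.

2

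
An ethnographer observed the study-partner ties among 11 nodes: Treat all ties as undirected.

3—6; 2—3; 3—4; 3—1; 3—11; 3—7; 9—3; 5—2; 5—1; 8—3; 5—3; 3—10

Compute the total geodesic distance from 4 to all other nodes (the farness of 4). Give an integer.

Distances from 4: 1:2, 2:2, 3:1, 5:2, 6:2, 7:2, 8:2, 9:2, 10:2, 11:2.
Sum = 2 + 2 + 1 + 2 + 2 + 2 + 2 + 2 + 2 + 2 = 19.

19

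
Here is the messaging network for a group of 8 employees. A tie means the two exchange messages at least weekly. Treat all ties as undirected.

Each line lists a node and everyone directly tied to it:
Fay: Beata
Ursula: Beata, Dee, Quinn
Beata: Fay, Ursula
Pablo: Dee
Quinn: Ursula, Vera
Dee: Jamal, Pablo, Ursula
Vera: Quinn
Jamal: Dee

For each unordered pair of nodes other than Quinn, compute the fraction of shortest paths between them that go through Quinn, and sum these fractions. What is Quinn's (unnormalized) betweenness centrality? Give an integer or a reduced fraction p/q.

Pairs whose geodesics pass through Quinn — Ursula–Vera: 1; Jamal–Vera: 1; Fay–Vera: 1; Dee–Vera: 1; Beata–Vera: 1; Pablo–Vera: 1.
All other pairs contribute 0.
Summing the contributions gives betweenness(Quinn) = 6.

6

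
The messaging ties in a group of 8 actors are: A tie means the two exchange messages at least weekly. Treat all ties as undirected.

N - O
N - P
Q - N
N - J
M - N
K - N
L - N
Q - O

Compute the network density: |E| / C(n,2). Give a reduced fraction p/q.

2/7

There are 8 edges and 8 nodes, so the maximum possible is C(8,2) = 28.
Density = 8/28 = 2/7.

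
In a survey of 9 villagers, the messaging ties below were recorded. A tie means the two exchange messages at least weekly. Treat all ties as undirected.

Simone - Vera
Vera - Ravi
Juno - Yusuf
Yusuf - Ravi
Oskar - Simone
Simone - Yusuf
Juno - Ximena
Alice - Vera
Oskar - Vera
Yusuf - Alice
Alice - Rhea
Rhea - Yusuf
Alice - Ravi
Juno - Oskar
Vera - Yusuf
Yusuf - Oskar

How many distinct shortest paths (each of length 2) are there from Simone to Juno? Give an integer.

2

The shortest distance is 2. The length-2 paths are: Simone–Oskar–Juno; Simone–Yusuf–Juno.
That gives 2 distinct shortest paths.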